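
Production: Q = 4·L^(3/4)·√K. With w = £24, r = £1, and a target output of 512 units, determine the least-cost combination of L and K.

Cost minimization requires the marginal rate of technical substitution to equal the input-price ratio: MP_L/MP_K = w/r.
Here MP_L/MP_K = (3/4)·(K/L)/(1/2) = 1.5·(K/L). Setting this equal to 24/1 = 24 gives K = 16L.
Substituting into Q = 512: 4·L^(3/4)·(16L)^(1/2) = 512.
Solving, L = 16 and K = 256.

L* = 16, K* = 256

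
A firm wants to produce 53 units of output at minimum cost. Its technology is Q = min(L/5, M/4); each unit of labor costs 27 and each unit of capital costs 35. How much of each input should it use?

L* = 265, M* = 212

With a fixed-proportions technology, the cost-minimizing bundle uses no slack in either input: L/5 = M/4 = Q.
So L = 5·53 = 265 and M = 4·53 = 212.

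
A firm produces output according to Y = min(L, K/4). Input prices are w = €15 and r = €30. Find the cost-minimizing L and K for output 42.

With a fixed-proportions technology, the cost-minimizing bundle uses no slack in either input: L = K/4 = Y.
So L = 42 and K = 4·42 = 168.

L* = 42, K* = 168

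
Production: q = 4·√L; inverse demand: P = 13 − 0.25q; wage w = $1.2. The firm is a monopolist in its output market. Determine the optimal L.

L* = 25

Marginal revenue from the inverse demand is MR = 13 − 0.5q.
The marginal product is MP_L = 2·L^(-1/2).
A monopolist hires until marginal revenue product equals the wage: MR·MP_L = w.
At L, q = 4·√L. Substituting and solving: (13 − 2·√L)·2·L^(-1/2) = 1.2 gives L = 25.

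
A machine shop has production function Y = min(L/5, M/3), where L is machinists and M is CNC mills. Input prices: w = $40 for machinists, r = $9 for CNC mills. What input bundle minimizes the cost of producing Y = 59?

L* = 295, M* = 177

With a fixed-proportions technology, the cost-minimizing bundle uses no slack in either input: L/5 = M/3 = Y.
So L = 5·59 = 295 and M = 3·59 = 177.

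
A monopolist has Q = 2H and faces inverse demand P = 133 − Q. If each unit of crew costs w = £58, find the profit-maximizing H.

H* = 26

Marginal revenue from the inverse demand is MR = 133 − 2Q.
The marginal product is MP_H = 2.
A monopolist hires until marginal revenue product equals the wage: MR·MP_H = w.
(133 − 4H)·2 = 58, so H = 26.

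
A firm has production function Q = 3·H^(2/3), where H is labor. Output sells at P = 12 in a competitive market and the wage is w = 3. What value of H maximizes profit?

MP_H = (2/3)·3·H^(-1/3) = 2·H^(-1/3).
Profit maximization for a price taker requires P·MP_H = w: 12·2·H^(-1/3) = 3.
So H^(-1/3) = 0.125, which gives H = 512.

H* = 512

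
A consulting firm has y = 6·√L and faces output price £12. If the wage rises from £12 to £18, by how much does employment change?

From P·MP_L = w with MP_L = 3·L^(-1/2), the labor demand is L(w) = (36/w)^(2).
At w = 12: L = 9. At w = 18: L = 4.
ΔL = 4 − 9 = -5.

ΔL = -5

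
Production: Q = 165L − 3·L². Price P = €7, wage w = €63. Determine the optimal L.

The marginal product of L is MP_L = 165 − 6L.
A price-taking firm hires until the value of the marginal product equals the wage: P·MP_L = w, so 7·(165 − 6L) = 63.
Then 165 − 6L = 9, giving L = 26.

L* = 26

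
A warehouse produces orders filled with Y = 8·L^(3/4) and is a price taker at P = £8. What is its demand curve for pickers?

L(w) = 5308416/w^(4)

MP_L = (3/4)·8·L^(-1/4) = 6·L^(-1/4).
Setting P·MP_L = w: 48·L^(-1/4) = w.
Solving for L: L^(-1/4) = w/48, so L = (48/w)^(4).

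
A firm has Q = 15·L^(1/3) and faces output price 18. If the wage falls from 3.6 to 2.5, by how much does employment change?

ΔL = 91

From P·MP_L = w with MP_L = 5·L^(-2/3), the labor demand is L(w) = (90/w)^(3/2).
At w = 3.6: L = 125. At w = 2.5: L = 216.
ΔL = 216 − 125 = 91.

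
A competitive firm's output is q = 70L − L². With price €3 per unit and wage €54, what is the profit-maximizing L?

L* = 26

The marginal product of L is MP_L = 70 − 2L.
A price-taking firm hires until the value of the marginal product equals the wage: P·MP_L = w, so 3·(70 − 2L) = 54.
Then 70 − 2L = 18, giving L = 26.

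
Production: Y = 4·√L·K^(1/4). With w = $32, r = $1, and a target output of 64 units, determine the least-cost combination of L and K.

Cost minimization requires the marginal rate of technical substitution to equal the input-price ratio: MP_L/MP_K = w/r.
Here MP_L/MP_K = (1/2)·(K/L)/(1/4) = 2·(K/L). Setting this equal to 32/1 = 32 gives K = 16L.
Substituting into Y = 64: 4·L^(1/2)·(16L)^(1/4) = 64.
Solving, L = 16 and K = 256.

L* = 16, K* = 256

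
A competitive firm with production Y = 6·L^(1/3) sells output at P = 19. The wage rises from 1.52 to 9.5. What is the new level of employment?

From P·MP_L = w with MP_L = 2·L^(-2/3), the labor demand is L(w) = (38/w)^(3/2).
At w = 1.52: L = 125. At w = 9.5: L = 8.

L* = 8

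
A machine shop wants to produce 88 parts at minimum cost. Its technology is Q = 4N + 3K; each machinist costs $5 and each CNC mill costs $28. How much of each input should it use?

N* = 22, K* = 0

The inputs are perfect substitutes, so the firm uses whichever has the lower cost per unit of output.
Cost per unit of output via N is w/4 = 1.25; via K it is r/3 = 28/3. N is cheaper.
Producing Q = 88 with N alone: N = 22, K = 0.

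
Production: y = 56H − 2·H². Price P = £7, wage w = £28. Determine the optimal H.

H* = 13

The marginal product of H is MP_H = 56 − 4H.
A price-taking firm hires until the value of the marginal product equals the wage: P·MP_H = w, so 7·(56 − 4H) = 28.
Then 56 − 4H = 4, giving H = 13.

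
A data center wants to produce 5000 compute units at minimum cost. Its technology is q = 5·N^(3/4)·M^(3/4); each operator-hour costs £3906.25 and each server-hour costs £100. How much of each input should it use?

N* = 16, M* = 625

Cost minimization requires the marginal rate of technical substitution to equal the input-price ratio: MP_N/MP_M = w/r.
Here MP_N/MP_M = (3/4)·(M/N)/(3/4) = (M/N). Setting this equal to 3906.25/100 = 39.0625 gives M = 39.0625N.
Substituting into q = 5000: 5·N^(3/4)·(39.0625N)^(3/4) = 5000.
Solving, N = 16 and M = 625.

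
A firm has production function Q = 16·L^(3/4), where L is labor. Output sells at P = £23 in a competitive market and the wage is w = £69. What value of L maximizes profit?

MP_L = (3/4)·16·L^(-1/4) = 12·L^(-1/4).
Profit maximization for a price taker requires P·MP_L = w: 23·12·L^(-1/4) = 69.
So L^(-1/4) = 0.25, which gives L = 256.

L* = 256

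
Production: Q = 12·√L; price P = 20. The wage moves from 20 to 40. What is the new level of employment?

From P·MP_L = w with MP_L = 6·L^(-1/2), the labor demand is L(w) = (120/w)^(2).
At w = 20: L = 36. At w = 40: L = 9.

L* = 9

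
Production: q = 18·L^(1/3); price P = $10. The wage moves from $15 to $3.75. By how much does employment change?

ΔL = 56

From P·MP_L = w with MP_L = 6·L^(-2/3), the labor demand is L(w) = (60/w)^(3/2).
At w = 15: L = 8. At w = 3.75: L = 64.
ΔL = 64 − 8 = 56.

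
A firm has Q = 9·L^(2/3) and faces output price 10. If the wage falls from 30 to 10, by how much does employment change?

From P·MP_L = w with MP_L = 6·L^(-1/3), the labor demand is L(w) = (60/w)^(3).
At w = 30: L = 8. At w = 10: L = 216.
ΔL = 216 − 8 = 208.

ΔL = 208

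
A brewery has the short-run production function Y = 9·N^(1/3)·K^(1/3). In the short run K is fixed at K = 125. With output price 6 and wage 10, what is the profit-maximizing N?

With K = 125, MP_N = (1/3)·9·N^(-2/3)·125^(1/3) = 15·N^(-2/3).
Profit maximization for a price taker requires P·MP_N = w: 6·15·N^(-2/3) = 10.
So N^(-2/3) = 1/9, which gives N = 27.

N* = 27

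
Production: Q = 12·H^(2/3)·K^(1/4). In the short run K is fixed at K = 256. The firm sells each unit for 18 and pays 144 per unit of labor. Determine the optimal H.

With K = 256, MP_H = (2/3)·12·H^(-1/3)·256^(1/4) = 32·H^(-1/3).
Profit maximization for a price taker requires P·MP_H = w: 18·32·H^(-1/3) = 144.
So H^(-1/3) = 0.25, which gives H = 64.

H* = 64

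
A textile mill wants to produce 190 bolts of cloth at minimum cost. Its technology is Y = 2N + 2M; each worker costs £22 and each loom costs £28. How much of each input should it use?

N* = 95, M* = 0

The inputs are perfect substitutes, so the firm uses whichever has the lower cost per unit of output.
Cost per unit of output via N is w/2 = 11; via M it is r/2 = 14. N is cheaper.
Producing Y = 190 with N alone: N = 95, M = 0.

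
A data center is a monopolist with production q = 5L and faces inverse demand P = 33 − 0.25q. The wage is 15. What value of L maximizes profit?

L* = 12

Marginal revenue from the inverse demand is MR = 33 − 0.5q.
The marginal product is MP_L = 5.
A monopolist hires until marginal revenue product equals the wage: MR·MP_L = w.
(33 − 2.5L)·5 = 15, so L = 12.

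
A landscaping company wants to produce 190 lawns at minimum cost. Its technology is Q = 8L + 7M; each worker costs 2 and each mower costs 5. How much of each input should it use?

The inputs are perfect substitutes, so the firm uses whichever has the lower cost per unit of output.
Cost per unit of output via L is w/8 = 0.25; via M it is r/7 = 5/7. L is cheaper.
Producing Q = 190 with L alone: L = 23.75, M = 0.

L* = 23.75, M* = 0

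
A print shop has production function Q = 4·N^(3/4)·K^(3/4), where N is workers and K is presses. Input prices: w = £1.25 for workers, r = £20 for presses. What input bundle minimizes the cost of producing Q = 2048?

Cost minimization requires the marginal rate of technical substitution to equal the input-price ratio: MP_N/MP_K = w/r.
Here MP_N/MP_K = (3/4)·(K/N)/(3/4) = (K/N). Setting this equal to 1.25/20 = 0.0625 gives K = 0.0625N.
Substituting into Q = 2048: 4·N^(3/4)·(0.0625N)^(3/4) = 2048.
Solving, N = 256 and K = 16.

N* = 256, K* = 16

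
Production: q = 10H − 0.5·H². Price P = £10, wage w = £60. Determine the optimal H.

The marginal product of H is MP_H = 10 − H.
A price-taking firm hires until the value of the marginal product equals the wage: P·MP_H = w, so 10·(10 − H) = 60.
Then 10 − H = 6, giving H = 4.

H* = 4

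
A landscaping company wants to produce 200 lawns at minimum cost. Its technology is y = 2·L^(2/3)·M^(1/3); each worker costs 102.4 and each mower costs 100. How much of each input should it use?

Cost minimization requires the marginal rate of technical substitution to equal the input-price ratio: MP_L/MP_M = w/r.
Here MP_L/MP_M = (2/3)·(M/L)/(1/3) = 2·(M/L). Setting this equal to 102.4/100 = 1.024 gives M = 0.512L.
Substituting into y = 200: 2·L^(2/3)·(0.512L)^(1/3) = 200.
Solving, L = 125 and M = 64.

L* = 125, M* = 64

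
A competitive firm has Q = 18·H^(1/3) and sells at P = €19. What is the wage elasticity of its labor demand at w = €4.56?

ε = -1.5

MP_H = (1/3)·18·H^(-2/3), so P·MP_H = w gives 114·H^(-2/3) = w.
Solving, H(w) = (114/w)^(3/2). This is a constant-elasticity form: H ∝ w^(−3/2), so ε = −3/2.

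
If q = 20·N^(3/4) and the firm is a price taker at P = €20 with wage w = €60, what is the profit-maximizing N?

N* = 625

MP_N = (3/4)·20·N^(-1/4) = 15·N^(-1/4).
Profit maximization for a price taker requires P·MP_N = w: 20·15·N^(-1/4) = 60.
So N^(-1/4) = 0.2, which gives N = 625.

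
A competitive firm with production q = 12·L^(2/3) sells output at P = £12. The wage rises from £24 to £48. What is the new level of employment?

L* = 8

From P·MP_L = w with MP_L = 8·L^(-1/3), the labor demand is L(w) = (96/w)^(3).
At w = 24: L = 64. At w = 48: L = 8.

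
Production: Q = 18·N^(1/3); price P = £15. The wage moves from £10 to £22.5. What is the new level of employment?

N* = 8

From P·MP_N = w with MP_N = 6·N^(-2/3), the labor demand is N(w) = (90/w)^(3/2).
At w = 10: N = 27. At w = 22.5: N = 8.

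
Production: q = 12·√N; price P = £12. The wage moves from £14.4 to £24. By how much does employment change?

ΔN = -16

From P·MP_N = w with MP_N = 6·N^(-1/2), the labor demand is N(w) = (72/w)^(2).
At w = 14.4: N = 25. At w = 24: N = 9.
ΔN = 9 − 25 = -16.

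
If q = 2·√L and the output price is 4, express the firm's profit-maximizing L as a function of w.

MP_L = (1/2)·2·L^(-1/2) = L^(-1/2).
Setting P·MP_L = w: 4·L^(-1/2) = w.
Solving for L: L^(-1/2) = w/4, so L = (4/w)^(2).

L(w) = 16/w²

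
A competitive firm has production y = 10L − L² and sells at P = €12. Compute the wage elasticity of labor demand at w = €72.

From P·MP_L = w with MP_L = 10 − 2L, labor demand is L(w) = (10 − w/12)/2.
dL/dw = −1/(24) = -1/24.
At w = 72, L = 2, so ε = (dL/dw)·(w/L) = (-1/24)·(72/2) = -1.5.

ε = -1.5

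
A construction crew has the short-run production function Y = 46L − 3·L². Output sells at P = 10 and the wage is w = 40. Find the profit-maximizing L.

The marginal product of L is MP_L = 46 − 6L.
A price-taking firm hires until the value of the marginal product equals the wage: P·MP_L = w, so 10·(46 − 6L) = 40.
Then 46 − 6L = 4, giving L = 7.

L* = 7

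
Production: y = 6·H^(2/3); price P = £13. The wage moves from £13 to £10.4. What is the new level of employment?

From P·MP_H = w with MP_H = 4·H^(-1/3), the labor demand is H(w) = (52/w)^(3).
At w = 13: H = 64. At w = 10.4: H = 125.

H* = 125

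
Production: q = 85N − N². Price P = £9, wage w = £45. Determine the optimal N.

N* = 40

The marginal product of N is MP_N = 85 − 2N.
A price-taking firm hires until the value of the marginal product equals the wage: P·MP_N = w, so 9·(85 − 2N) = 45.
Then 85 − 2N = 5, giving N = 40.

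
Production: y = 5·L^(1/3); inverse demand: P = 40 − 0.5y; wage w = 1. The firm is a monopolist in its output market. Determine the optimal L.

L* = 125

Marginal revenue from the inverse demand is MR = 40 − y.
The marginal product is MP_L = (5/3)·L^(-2/3).
A monopolist hires until marginal revenue product equals the wage: MR·MP_L = w.
At L, y = 5·L^(1/3). Substituting and solving: (40 − 5·L^(1/3))·(5/3)·L^(-2/3) = 1 gives L = 125.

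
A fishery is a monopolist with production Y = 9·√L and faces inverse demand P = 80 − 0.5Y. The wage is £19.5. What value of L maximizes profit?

Marginal revenue from the inverse demand is MR = 80 − Y.
The marginal product is MP_L = 4.5·L^(-1/2).
A monopolist hires until marginal revenue product equals the wage: MR·MP_L = w.
At L, Y = 9·√L. Substituting and solving: (80 − 9·√L)·4.5·L^(-1/2) = 19.5 gives L = 36.

L* = 36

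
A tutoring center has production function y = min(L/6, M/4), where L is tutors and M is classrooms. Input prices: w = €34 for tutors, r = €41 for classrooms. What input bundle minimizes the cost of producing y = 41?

With a fixed-proportions technology, the cost-minimizing bundle uses no slack in either input: L/6 = M/4 = y.
So L = 6·41 = 246 and M = 4·41 = 164.

L* = 246, M* = 164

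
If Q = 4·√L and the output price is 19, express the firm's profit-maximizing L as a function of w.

L(w) = 1444/w²

MP_L = (1/2)·4·L^(-1/2) = 2·L^(-1/2).
Setting P·MP_L = w: 38·L^(-1/2) = w.
Solving for L: L^(-1/2) = w/38, so L = (38/w)^(2).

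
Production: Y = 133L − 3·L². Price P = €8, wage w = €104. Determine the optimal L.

The marginal product of L is MP_L = 133 − 6L.
A price-taking firm hires until the value of the marginal product equals the wage: P·MP_L = w, so 8·(133 − 6L) = 104.
Then 133 − 6L = 13, giving L = 20.

L* = 20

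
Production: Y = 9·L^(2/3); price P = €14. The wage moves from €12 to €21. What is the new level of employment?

L* = 64

From P·MP_L = w with MP_L = 6·L^(-1/3), the labor demand is L(w) = (84/w)^(3).
At w = 12: L = 343. At w = 21: L = 64.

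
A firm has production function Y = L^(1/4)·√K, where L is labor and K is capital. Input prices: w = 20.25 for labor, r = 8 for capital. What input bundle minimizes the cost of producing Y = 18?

Cost minimization requires the marginal rate of technical substitution to equal the input-price ratio: MP_L/MP_K = w/r.
Here MP_L/MP_K = (1/4)·(K/L)/(1/2) = 0.5·(K/L). Setting this equal to 20.25/8 = 2.53125 gives K = 5.0625L.
Substituting into Y = 18: L^(1/4)·(5.0625L)^(1/2) = 18.
Solving, L = 16 and K = 81.

L* = 16, K* = 81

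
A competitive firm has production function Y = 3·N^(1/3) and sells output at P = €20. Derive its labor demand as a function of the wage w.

MP_N = (1/3)·3·N^(-2/3) = N^(-2/3).
Setting P·MP_N = w: 20·N^(-2/3) = w.
Solving for N: N^(-2/3) = w/20, so N = (20/w)^(3/2).

N(w) = (20/w)^(3/2)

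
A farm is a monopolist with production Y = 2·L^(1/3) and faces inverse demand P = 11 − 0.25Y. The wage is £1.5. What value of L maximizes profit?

Marginal revenue from the inverse demand is MR = 11 − 0.5Y.
The marginal product is MP_L = (2/3)·L^(-2/3).
A monopolist hires until marginal revenue product equals the wage: MR·MP_L = w.
At L, Y = 2·L^(1/3). Substituting and solving: (11 − L^(1/3))·(2/3)·L^(-2/3) = 1.5 gives L = 8.

L* = 8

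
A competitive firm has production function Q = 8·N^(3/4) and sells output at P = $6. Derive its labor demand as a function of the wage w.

MP_N = (3/4)·8·N^(-1/4) = 6·N^(-1/4).
Setting P·MP_N = w: 36·N^(-1/4) = w.
Solving for N: N^(-1/4) = w/36, so N = (36/w)^(4).

N(w) = 1679616/w^(4)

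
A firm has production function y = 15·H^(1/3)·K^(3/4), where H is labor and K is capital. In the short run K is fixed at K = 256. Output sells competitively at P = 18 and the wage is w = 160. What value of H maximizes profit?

With K = 256, MP_H = (1/3)·15·H^(-2/3)·256^(3/4) = 320·H^(-2/3).
Profit maximization for a price taker requires P·MP_H = w: 18·320·H^(-2/3) = 160.
So H^(-2/3) = 1/36, which gives H = 216.

H* = 216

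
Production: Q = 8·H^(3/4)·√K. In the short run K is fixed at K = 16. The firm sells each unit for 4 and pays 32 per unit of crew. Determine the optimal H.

H* = 81

With K = 16, MP_H = (3/4)·8·H^(-1/4)·16^(1/2) = 24·H^(-1/4).
Profit maximization for a price taker requires P·MP_H = w: 4·24·H^(-1/4) = 32.
So H^(-1/4) = 1/3, which gives H = 81.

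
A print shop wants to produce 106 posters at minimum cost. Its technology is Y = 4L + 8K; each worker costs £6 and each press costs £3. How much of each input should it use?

The inputs are perfect substitutes, so the firm uses whichever has the lower cost per unit of output.
Cost per unit of output via L is w/4 = 1.5; via K it is r/8 = 0.375. K is cheaper.
Producing Y = 106 with K alone: L = 0, K = 13.25.

L* = 0, K* = 13.25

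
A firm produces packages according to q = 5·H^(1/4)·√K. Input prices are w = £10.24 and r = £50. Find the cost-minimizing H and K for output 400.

H* = 625, K* = 256

Cost minimization requires the marginal rate of technical substitution to equal the input-price ratio: MP_H/MP_K = w/r.
Here MP_H/MP_K = (1/4)·(K/H)/(1/2) = 0.5·(K/H). Setting this equal to 10.24/50 = 0.2048 gives K = 0.4096H.
Substituting into q = 400: 5·H^(1/4)·(0.4096H)^(1/2) = 400.
Solving, H = 625 and K = 256.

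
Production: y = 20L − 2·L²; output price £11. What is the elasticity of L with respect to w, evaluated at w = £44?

ε = -0.25

From P·MP_L = w with MP_L = 20 − 4L, labor demand is L(w) = (20 − w/11)/4.
dL/dw = −1/(44) = -1/44.
At w = 44, L = 4, so ε = (dL/dw)·(w/L) = (-1/44)·(44/4) = -0.25.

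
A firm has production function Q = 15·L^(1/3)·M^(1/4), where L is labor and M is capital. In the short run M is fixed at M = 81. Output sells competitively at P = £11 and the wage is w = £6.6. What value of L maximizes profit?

With M = 81, MP_L = (1/3)·15·L^(-2/3)·81^(1/4) = 15·L^(-2/3).
Profit maximization for a price taker requires P·MP_L = w: 11·15·L^(-2/3) = 6.6.
So L^(-2/3) = 0.04, which gives L = 125.

L* = 125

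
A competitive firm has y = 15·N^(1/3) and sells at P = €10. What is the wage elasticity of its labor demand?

MP_N = (1/3)·15·N^(-2/3), so P·MP_N = w gives 50·N^(-2/3) = w.
Solving, N(w) = (50/w)^(3/2). This is a constant-elasticity form: N ∝ w^(−3/2), so ε = −3/2.

ε = -1.5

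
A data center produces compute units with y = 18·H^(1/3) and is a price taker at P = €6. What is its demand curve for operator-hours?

H(w) = (36/w)^(3/2)

MP_H = (1/3)·18·H^(-2/3) = 6·H^(-2/3).
Setting P·MP_H = w: 36·H^(-2/3) = w.
Solving for H: H^(-2/3) = w/36, so H = (36/w)^(3/2).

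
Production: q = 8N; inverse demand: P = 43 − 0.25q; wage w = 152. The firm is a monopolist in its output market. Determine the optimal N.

N* = 6

Marginal revenue from the inverse demand is MR = 43 − 0.5q.
The marginal product is MP_N = 8.
A monopolist hires until marginal revenue product equals the wage: MR·MP_N = w.
(43 − 4N)·8 = 152, so N = 6.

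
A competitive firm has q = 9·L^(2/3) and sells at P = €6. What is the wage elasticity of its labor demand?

MP_L = (2/3)·9·L^(-1/3), so P·MP_L = w gives 36·L^(-1/3) = w.
Solving, L(w) = (36/w)^(3). This is a constant-elasticity form: L ∝ w^(−3), so ε = −3.

ε = -3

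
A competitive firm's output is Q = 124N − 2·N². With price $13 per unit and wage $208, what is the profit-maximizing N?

The marginal product of N is MP_N = 124 − 4N.
A price-taking firm hires until the value of the marginal product equals the wage: P·MP_N = w, so 13·(124 − 4N) = 208.
Then 124 − 4N = 16, giving N = 27.

N* = 27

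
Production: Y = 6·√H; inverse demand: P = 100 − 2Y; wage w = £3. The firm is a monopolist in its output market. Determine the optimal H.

Marginal revenue from the inverse demand is MR = 100 − 4Y.
The marginal product is MP_H = 3·H^(-1/2).
A monopolist hires until marginal revenue product equals the wage: MR·MP_H = w.
At H, Y = 6·√H. Substituting and solving: (100 − 24·√H)·3·H^(-1/2) = 3 gives H = 16.

H* = 16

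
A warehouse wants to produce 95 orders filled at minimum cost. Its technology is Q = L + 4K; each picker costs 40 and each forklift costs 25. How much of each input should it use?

The inputs are perfect substitutes, so the firm uses whichever has the lower cost per unit of output.
Cost per unit of output via L is 40; via K it is 6.25. K is cheaper.
Producing Q = 95 with K alone: L = 0, K = 23.75.

L* = 0, K* = 23.75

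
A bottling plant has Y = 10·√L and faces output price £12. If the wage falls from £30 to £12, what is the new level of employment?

L* = 25

From P·MP_L = w with MP_L = 5·L^(-1/2), the labor demand is L(w) = (60/w)^(2).
At w = 30: L = 4. At w = 12: L = 25.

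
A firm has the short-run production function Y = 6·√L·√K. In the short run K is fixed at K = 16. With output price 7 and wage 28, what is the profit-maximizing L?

L* = 9

With K = 16, MP_L = (1/2)·6·L^(-1/2)·16^(1/2) = 12·L^(-1/2).
Profit maximization for a price taker requires P·MP_L = w: 7·12·L^(-1/2) = 28.
So L^(-1/2) = 1/3, which gives L = 9.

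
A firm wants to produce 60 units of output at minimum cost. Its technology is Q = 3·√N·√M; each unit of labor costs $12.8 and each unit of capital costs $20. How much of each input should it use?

N* = 25, M* = 16

Cost minimization requires the marginal rate of technical substitution to equal the input-price ratio: MP_N/MP_M = w/r.
Here MP_N/MP_M = (1/2)·(M/N)/(1/2) = (M/N). Setting this equal to 12.8/20 = 0.64 gives M = 0.64N.
Substituting into Q = 60: 3·N^(1/2)·(0.64N)^(1/2) = 60.
Solving, N = 25 and M = 16.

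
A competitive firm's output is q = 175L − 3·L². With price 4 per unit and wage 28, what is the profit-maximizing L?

L* = 28

The marginal product of L is MP_L = 175 − 6L.
A price-taking firm hires until the value of the marginal product equals the wage: P·MP_L = w, so 4·(175 − 6L) = 28.
Then 175 − 6L = 7, giving L = 28.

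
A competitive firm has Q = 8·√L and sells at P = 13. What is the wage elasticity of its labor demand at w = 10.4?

ε = -2

MP_L = (1/2)·8·L^(-1/2), so P·MP_L = w gives 52·L^(-1/2) = w.
Solving, L(w) = (52/w)^(2). This is a constant-elasticity form: L ∝ w^(−2), so ε = −2.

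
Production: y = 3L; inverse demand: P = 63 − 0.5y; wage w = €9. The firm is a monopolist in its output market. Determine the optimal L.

Marginal revenue from the inverse demand is MR = 63 − y.
The marginal product is MP_L = 3.
A monopolist hires until marginal revenue product equals the wage: MR·MP_L = w.
(63 − 3L)·3 = 9, so L = 20.

L* = 20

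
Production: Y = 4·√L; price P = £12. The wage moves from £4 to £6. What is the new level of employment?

From P·MP_L = w with MP_L = 2·L^(-1/2), the labor demand is L(w) = (24/w)^(2).
At w = 4: L = 36. At w = 6: L = 16.

L* = 16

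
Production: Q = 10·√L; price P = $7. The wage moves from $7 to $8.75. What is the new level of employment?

L* = 16

From P·MP_L = w with MP_L = 5·L^(-1/2), the labor demand is L(w) = (35/w)^(2).
At w = 7: L = 25. At w = 8.75: L = 16.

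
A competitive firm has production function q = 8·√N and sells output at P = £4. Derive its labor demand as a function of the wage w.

N(w) = 256/w²

MP_N = (1/2)·8·N^(-1/2) = 4·N^(-1/2).
Setting P·MP_N = w: 16·N^(-1/2) = w.
Solving for N: N^(-1/2) = w/16, so N = (16/w)^(2).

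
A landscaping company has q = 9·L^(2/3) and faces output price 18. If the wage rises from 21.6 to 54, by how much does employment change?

From P·MP_L = w with MP_L = 6·L^(-1/3), the labor demand is L(w) = (108/w)^(3).
At w = 21.6: L = 125. At w = 54: L = 8.
ΔL = 8 − 125 = -117.

ΔL = -117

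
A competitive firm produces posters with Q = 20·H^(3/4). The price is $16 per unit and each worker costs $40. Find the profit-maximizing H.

MP_H = (3/4)·20·H^(-1/4) = 15·H^(-1/4).
Profit maximization for a price taker requires P·MP_H = w: 16·15·H^(-1/4) = 40.
So H^(-1/4) = 1/6, which gives H = 1296.

H* = 1296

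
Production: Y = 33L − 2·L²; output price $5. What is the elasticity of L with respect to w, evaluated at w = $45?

ε = -0.375

From P·MP_L = w with MP_L = 33 − 4L, labor demand is L(w) = (33 − w/5)/4.
dL/dw = −1/(20) = -0.05.
At w = 45, L = 6, so ε = (dL/dw)·(w/L) = (-0.05)·(45/6) = -0.375.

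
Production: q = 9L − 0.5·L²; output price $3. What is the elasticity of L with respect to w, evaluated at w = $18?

ε = -2

From P·MP_L = w with MP_L = 9 − L, labor demand is L(w) = 9 − w/3.
dL/dw = −1/(3) = -1/3.
At w = 18, L = 3, so ε = (dL/dw)·(w/L) = (-1/3)·(18/3) = -2.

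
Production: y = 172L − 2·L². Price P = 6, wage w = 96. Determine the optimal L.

L* = 39

The marginal product of L is MP_L = 172 − 4L.
A price-taking firm hires until the value of the marginal product equals the wage: P·MP_L = w, so 6·(172 − 4L) = 96.
Then 172 − 4L = 16, giving L = 39.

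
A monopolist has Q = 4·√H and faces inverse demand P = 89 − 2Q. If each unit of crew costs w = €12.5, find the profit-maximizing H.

Marginal revenue from the inverse demand is MR = 89 − 4Q.
The marginal product is MP_H = 2·H^(-1/2).
A monopolist hires until marginal revenue product equals the wage: MR·MP_H = w.
At H, Q = 4·√H. Substituting and solving: (89 − 16·√H)·2·H^(-1/2) = 12.5 gives H = 16.

H* = 16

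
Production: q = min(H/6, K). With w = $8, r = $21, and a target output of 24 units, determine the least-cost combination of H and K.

H* = 144, K* = 24

With a fixed-proportions technology, the cost-minimizing bundle uses no slack in either input: H/6 = K = q.
So H = 6·24 = 144 and K = 24.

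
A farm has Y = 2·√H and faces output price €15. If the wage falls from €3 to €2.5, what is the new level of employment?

From P·MP_H = w with MP_H = H^(-1/2), the labor demand is H(w) = (15/w)^(2).
At w = 3: H = 25. At w = 2.5: H = 36.

H* = 36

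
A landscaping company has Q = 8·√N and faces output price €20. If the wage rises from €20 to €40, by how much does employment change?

ΔN = -12

From P·MP_N = w with MP_N = 4·N^(-1/2), the labor demand is N(w) = (80/w)^(2).
At w = 20: N = 16. At w = 40: N = 4.
ΔN = 4 − 16 = -12.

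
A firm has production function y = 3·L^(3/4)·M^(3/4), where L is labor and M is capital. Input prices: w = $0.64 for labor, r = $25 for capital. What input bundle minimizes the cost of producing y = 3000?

Cost minimization requires the marginal rate of technical substitution to equal the input-price ratio: MP_L/MP_M = w/r.
Here MP_L/MP_M = (3/4)·(M/L)/(3/4) = (M/L). Setting this equal to 0.64/25 = 0.0256 gives M = 0.0256L.
Substituting into y = 3000: 3·L^(3/4)·(0.0256L)^(3/4) = 3000.
Solving, L = 625 and M = 16.

L* = 625, M* = 16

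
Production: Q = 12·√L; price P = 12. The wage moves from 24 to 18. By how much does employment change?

From P·MP_L = w with MP_L = 6·L^(-1/2), the labor demand is L(w) = (72/w)^(2).
At w = 24: L = 9. At w = 18: L = 16.
ΔL = 16 − 9 = 7.

ΔL = 7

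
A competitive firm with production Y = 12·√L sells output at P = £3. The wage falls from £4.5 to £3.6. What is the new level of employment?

L* = 25

From P·MP_L = w with MP_L = 6·L^(-1/2), the labor demand is L(w) = (18/w)^(2).
At w = 4.5: L = 16. At w = 3.6: L = 25.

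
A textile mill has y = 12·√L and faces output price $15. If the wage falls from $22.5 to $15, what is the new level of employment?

L* = 36

From P·MP_L = w with MP_L = 6·L^(-1/2), the labor demand is L(w) = (90/w)^(2).
At w = 22.5: L = 16. At w = 15: L = 36.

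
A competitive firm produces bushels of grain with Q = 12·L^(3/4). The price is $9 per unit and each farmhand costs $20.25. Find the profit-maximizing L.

L* = 256

MP_L = (3/4)·12·L^(-1/4) = 9·L^(-1/4).
Profit maximization for a price taker requires P·MP_L = w: 9·9·L^(-1/4) = 20.25.
So L^(-1/4) = 0.25, which gives L = 256.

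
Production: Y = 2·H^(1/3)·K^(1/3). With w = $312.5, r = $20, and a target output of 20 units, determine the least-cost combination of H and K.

H* = 8, K* = 125

Cost minimization requires the marginal rate of technical substitution to equal the input-price ratio: MP_H/MP_K = w/r.
Here MP_H/MP_K = (1/3)·(K/H)/(1/3) = (K/H). Setting this equal to 312.5/20 = 15.625 gives K = 15.625H.
Substituting into Y = 20: 2·H^(1/3)·(15.625H)^(1/3) = 20.
Solving, H = 8 and K = 125.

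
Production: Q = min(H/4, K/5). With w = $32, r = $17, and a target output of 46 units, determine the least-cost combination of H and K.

With a fixed-proportions technology, the cost-minimizing bundle uses no slack in either input: H/4 = K/5 = Q.
So H = 4·46 = 184 and K = 5·46 = 230.

H* = 184, K* = 230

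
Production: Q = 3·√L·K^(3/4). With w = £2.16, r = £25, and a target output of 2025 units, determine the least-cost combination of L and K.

Cost minimization requires the marginal rate of technical substitution to equal the input-price ratio: MP_L/MP_K = w/r.
Here MP_L/MP_K = (1/2)·(K/L)/(3/4) = (2/3)·(K/L). Setting this equal to 2.16/25 = 0.0864 gives K = 0.1296L.
Substituting into Q = 2025: 3·L^(1/2)·(0.1296L)^(3/4) = 2025.
Solving, L = 625 and K = 81.

L* = 625, K* = 81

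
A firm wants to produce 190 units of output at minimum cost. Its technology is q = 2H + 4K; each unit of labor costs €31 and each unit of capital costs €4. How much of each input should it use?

H* = 0, K* = 47.5

The inputs are perfect substitutes, so the firm uses whichever has the lower cost per unit of output.
Cost per unit of output via H is w/2 = 15.5; via K it is r/4 = 1. K is cheaper.
Producing q = 190 with K alone: H = 0, K = 47.5.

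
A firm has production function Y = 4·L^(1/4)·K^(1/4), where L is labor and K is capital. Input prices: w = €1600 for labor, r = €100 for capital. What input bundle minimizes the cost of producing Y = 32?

Cost minimization requires the marginal rate of technical substitution to equal the input-price ratio: MP_L/MP_K = w/r.
Here MP_L/MP_K = (1/4)·(K/L)/(1/4) = (K/L). Setting this equal to 1600/100 = 16 gives K = 16L.
Substituting into Y = 32: 4·L^(1/4)·(16L)^(1/4) = 32.
Solving, L = 16 and K = 256.

L* = 16, K* = 256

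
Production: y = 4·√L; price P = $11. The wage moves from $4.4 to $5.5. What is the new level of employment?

From P·MP_L = w with MP_L = 2·L^(-1/2), the labor demand is L(w) = (22/w)^(2).
At w = 4.4: L = 25. At w = 5.5: L = 16.

L* = 16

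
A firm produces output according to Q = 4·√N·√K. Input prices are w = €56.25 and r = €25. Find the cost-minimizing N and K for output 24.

Cost minimization requires the marginal rate of technical substitution to equal the input-price ratio: MP_N/MP_K = w/r.
Here MP_N/MP_K = (1/2)·(K/N)/(1/2) = (K/N). Setting this equal to 56.25/25 = 2.25 gives K = 2.25N.
Substituting into Q = 24: 4·N^(1/2)·(2.25N)^(1/2) = 24.
Solving, N = 4 and K = 9.

N* = 4, K* = 9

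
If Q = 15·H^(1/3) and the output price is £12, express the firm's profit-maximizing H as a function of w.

MP_H = (1/3)·15·H^(-2/3) = 5·H^(-2/3).
Setting P·MP_H = w: 60·H^(-2/3) = w.
Solving for H: H^(-2/3) = w/60, so H = (60/w)^(3/2).

H(w) = (60/w)^(3/2)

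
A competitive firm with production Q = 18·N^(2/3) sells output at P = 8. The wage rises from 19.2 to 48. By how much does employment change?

From P·MP_N = w with MP_N = 12·N^(-1/3), the labor demand is N(w) = (96/w)^(3).
At w = 19.2: N = 125. At w = 48: N = 8.
ΔN = 8 − 125 = -117.

ΔN = -117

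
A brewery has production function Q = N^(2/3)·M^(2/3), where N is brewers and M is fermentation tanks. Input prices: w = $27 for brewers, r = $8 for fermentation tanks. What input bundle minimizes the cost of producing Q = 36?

Cost minimization requires the marginal rate of technical substitution to equal the input-price ratio: MP_N/MP_M = w/r.
Here MP_N/MP_M = (2/3)·(M/N)/(2/3) = (M/N). Setting this equal to 27/8 = 3.375 gives M = 3.375N.
Substituting into Q = 36: N^(2/3)·(3.375N)^(2/3) = 36.
Solving, N = 8 and M = 27.

N* = 8, M* = 27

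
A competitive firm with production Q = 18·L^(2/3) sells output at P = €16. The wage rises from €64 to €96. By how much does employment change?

From P·MP_L = w with MP_L = 12·L^(-1/3), the labor demand is L(w) = (192/w)^(3).
At w = 64: L = 27. At w = 96: L = 8.
ΔL = 8 − 27 = -19.

ΔL = -19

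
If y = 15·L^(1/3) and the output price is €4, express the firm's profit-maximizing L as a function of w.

L(w) = (20/w)^(3/2)

MP_L = (1/3)·15·L^(-2/3) = 5·L^(-2/3).
Setting P·MP_L = w: 20·L^(-2/3) = w.
Solving for L: L^(-2/3) = w/20, so L = (20/w)^(3/2).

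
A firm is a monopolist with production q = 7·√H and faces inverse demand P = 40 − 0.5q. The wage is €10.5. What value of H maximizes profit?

H* = 16

Marginal revenue from the inverse demand is MR = 40 − q.
The marginal product is MP_H = 3.5·H^(-1/2).
A monopolist hires until marginal revenue product equals the wage: MR·MP_H = w.
At H, q = 7·√H. Substituting and solving: (40 − 7·√H)·3.5·H^(-1/2) = 10.5 gives H = 16.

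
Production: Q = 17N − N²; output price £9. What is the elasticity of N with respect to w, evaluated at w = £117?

From P·MP_N = w with MP_N = 17 − 2N, labor demand is N(w) = (17 − w/9)/2.
dN/dw = −1/(18) = -1/18.
At w = 117, N = 2, so ε = (dN/dw)·(w/N) = (-1/18)·(117/2) = -3.25.

ε = -3.25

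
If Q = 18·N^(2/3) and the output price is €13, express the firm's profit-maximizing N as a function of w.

MP_N = (2/3)·18·N^(-1/3) = 12·N^(-1/3).
Setting P·MP_N = w: 156·N^(-1/3) = w.
Solving for N: N^(-1/3) = w/156, so N = (156/w)^(3).

N(w) = 3796416/w³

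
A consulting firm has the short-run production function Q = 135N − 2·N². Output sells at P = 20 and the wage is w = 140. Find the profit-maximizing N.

N* = 32

The marginal product of N is MP_N = 135 − 4N.
A price-taking firm hires until the value of the marginal product equals the wage: P·MP_N = w, so 20·(135 − 4N) = 140.
Then 135 − 4N = 7, giving N = 32.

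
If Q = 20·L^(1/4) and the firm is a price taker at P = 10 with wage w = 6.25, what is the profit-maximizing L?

MP_L = (1/4)·20·L^(-3/4) = 5·L^(-3/4).
Profit maximization for a price taker requires P·MP_L = w: 10·5·L^(-3/4) = 6.25.
So L^(-3/4) = 0.125, which gives L = 16.

L* = 16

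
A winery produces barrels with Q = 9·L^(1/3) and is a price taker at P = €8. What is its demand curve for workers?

MP_L = (1/3)·9·L^(-2/3) = 3·L^(-2/3).
Setting P·MP_L = w: 24·L^(-2/3) = w.
Solving for L: L^(-2/3) = w/24, so L = (24/w)^(3/2).

L(w) = (24/w)^(3/2)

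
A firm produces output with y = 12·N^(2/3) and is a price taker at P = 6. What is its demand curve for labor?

MP_N = (2/3)·12·N^(-1/3) = 8·N^(-1/3).
Setting P·MP_N = w: 48·N^(-1/3) = w.
Solving for N: N^(-1/3) = w/48, so N = (48/w)^(3).

N(w) = 110592/w³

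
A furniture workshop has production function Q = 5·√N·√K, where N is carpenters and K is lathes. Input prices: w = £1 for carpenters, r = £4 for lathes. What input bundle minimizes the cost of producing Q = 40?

Cost minimization requires the marginal rate of technical substitution to equal the input-price ratio: MP_N/MP_K = w/r.
Here MP_N/MP_K = (1/2)·(K/N)/(1/2) = (K/N). Setting this equal to 1/4 = 0.25 gives K = 0.25N.
Substituting into Q = 40: 5·N^(1/2)·(0.25N)^(1/2) = 40.
Solving, N = 16 and K = 4.

N* = 16, K* = 4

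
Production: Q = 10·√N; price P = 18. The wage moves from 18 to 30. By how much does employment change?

ΔN = -16

From P·MP_N = w with MP_N = 5·N^(-1/2), the labor demand is N(w) = (90/w)^(2).
At w = 18: N = 25. At w = 30: N = 9.
ΔN = 9 − 25 = -16.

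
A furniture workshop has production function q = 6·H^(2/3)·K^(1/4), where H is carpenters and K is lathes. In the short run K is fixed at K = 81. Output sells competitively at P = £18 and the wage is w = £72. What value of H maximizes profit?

With K = 81, MP_H = (2/3)·6·H^(-1/3)·81^(1/4) = 12·H^(-1/3).
Profit maximization for a price taker requires P·MP_H = w: 18·12·H^(-1/3) = 72.
So H^(-1/3) = 1/3, which gives H = 27.

H* = 27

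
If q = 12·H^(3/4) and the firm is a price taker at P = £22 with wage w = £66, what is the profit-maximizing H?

MP_H = (3/4)·12·H^(-1/4) = 9·H^(-1/4).
Profit maximization for a price taker requires P·MP_H = w: 22·9·H^(-1/4) = 66.
So H^(-1/4) = 1/3, which gives H = 81.

H* = 81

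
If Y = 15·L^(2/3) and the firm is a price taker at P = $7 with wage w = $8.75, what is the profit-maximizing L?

L* = 512

MP_L = (2/3)·15·L^(-1/3) = 10·L^(-1/3).
Profit maximization for a price taker requires P·MP_L = w: 7·10·L^(-1/3) = 8.75.
So L^(-1/3) = 0.125, which gives L = 512.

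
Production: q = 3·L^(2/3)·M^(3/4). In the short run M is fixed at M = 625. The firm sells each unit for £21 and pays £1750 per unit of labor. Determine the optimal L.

L* = 27

With M = 625, MP_L = (2/3)·3·L^(-1/3)·625^(3/4) = 250·L^(-1/3).
Profit maximization for a price taker requires P·MP_L = w: 21·250·L^(-1/3) = 1750.
So L^(-1/3) = 1/3, which gives L = 27.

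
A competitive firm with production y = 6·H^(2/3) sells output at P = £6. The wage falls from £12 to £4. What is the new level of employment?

H* = 216

From P·MP_H = w with MP_H = 4·H^(-1/3), the labor demand is H(w) = (24/w)^(3).
At w = 12: H = 8. At w = 4: H = 216.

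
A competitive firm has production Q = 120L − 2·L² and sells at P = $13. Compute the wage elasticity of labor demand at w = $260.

From P·MP_L = w with MP_L = 120 − 4L, labor demand is L(w) = (120 − w/13)/4.
dL/dw = −1/(52) = -1/52.
At w = 260, L = 25, so ε = (dL/dw)·(w/L) = (-1/52)·(260/25) = -0.2.

ε = -0.2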